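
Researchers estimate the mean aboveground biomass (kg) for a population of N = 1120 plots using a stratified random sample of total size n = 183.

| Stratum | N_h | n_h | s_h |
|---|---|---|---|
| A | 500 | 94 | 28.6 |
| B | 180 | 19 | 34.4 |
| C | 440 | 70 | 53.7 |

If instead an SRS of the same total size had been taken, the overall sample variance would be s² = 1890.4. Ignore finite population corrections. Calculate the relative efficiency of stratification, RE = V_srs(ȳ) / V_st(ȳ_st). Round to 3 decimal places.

V̂(ȳ_st) = Σ W_h² s_h²/n_h, with W_h = N_h/N and N = 1120:
  stratum A: (500/1120)²·28.6²/94 = 1.73424
  stratum B: (180/1120)²·34.4²/19 = 1.60869
  stratum C: (440/1120)²·53.7²/70 = 6.35799
V_st = 9.70092
V_srs = s²/n = 1890.4/183 = 10.3301
Relative efficiency = V_srs / V_st = 10.3301/9.70092 = 1.0649

RE ≈ 1.065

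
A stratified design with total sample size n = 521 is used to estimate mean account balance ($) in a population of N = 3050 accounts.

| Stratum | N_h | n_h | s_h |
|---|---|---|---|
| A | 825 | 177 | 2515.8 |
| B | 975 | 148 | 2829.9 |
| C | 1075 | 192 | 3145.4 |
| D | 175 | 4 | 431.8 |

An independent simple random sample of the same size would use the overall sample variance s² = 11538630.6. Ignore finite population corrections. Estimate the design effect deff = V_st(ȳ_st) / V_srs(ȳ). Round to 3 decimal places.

deff ≈ 0.664

V̂(ȳ_st) = Σ W_h² s_h²/n_h, with W_h = N_h/N and N = 3050:
  stratum A: (825/3050)²·2515.8²/177 = 2616.3
  stratum B: (975/3050)²·2829.9²/148 = 5529.55
  stratum C: (1075/3050)²·3145.4²/192 = 6401.29
  stratum D: (175/3050)²·431.8²/4 = 153.455
V_st = 14700.6
V_srs = s²/n = 11538630.6/521 = 22147.1
deff = V_st / V_srs = 14700.6/22147.1 = 0.6638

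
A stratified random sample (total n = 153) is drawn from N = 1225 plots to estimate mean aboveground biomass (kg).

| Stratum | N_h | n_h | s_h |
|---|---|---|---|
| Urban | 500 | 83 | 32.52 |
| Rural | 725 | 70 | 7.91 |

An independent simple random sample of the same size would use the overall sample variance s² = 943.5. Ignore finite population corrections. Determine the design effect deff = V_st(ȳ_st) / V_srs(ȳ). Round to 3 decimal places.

deff ≈ 0.395

V̂(ȳ_st) = Σ W_h² s_h²/n_h, with W_h = N_h/N and N = 1225:
  stratum Urban: (500/1225)²·32.52²/83 = 2.12271
  stratum Rural: (725/1225)²·7.91²/70 = 0.313082
V_st = 2.43579
V_srs = s²/n = 943.5/153 = 6.16667
deff = V_st / V_srs = 2.43579/6.16667 = 0.3950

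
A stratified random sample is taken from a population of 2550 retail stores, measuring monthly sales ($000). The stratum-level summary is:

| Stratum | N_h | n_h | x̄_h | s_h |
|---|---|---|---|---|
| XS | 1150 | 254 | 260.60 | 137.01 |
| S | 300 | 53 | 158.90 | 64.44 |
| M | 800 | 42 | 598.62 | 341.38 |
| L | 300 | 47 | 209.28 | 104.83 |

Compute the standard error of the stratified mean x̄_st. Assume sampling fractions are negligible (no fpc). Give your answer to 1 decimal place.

V̂(x̄_st) = Σ W_h² s_h²/n_h, with W_h = N_h/N and N = 2550:
  stratum XS: (1150/2550)²·137.01²/254 = 15.0309
  stratum S: (300/2550)²·64.44²/53 = 1.08442
  stratum M: (800/2550)²·341.38²/42 = 273.103
  stratum L: (300/2550)²·104.83²/47 = 3.2362
V̂(x̄_st) = 292.455
SE(x̄_st) = √292.455 = 17.1013

SE(x̄_st) ≈ 17.1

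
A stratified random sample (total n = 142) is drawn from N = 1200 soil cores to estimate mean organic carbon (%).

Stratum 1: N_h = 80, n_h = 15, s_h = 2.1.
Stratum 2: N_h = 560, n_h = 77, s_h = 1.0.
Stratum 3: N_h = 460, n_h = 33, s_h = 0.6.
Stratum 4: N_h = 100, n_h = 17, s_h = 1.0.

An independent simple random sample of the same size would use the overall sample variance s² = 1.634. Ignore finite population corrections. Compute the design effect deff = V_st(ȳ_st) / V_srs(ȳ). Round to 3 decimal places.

deff ≈ 0.534

V̂(ȳ_st) = Σ W_h² s_h²/n_h, with W_h = N_h/N and N = 1200:
  stratum 1: (80/1200)²·2.1²/15 = 0.00130667
  stratum 2: (560/1200)²·1.0²/77 = 0.00282828
  stratum 3: (460/1200)²·0.6²/33 = 0.00160303
  stratum 4: (100/1200)²·1.0²/17 = 0.000408497
V_st = 0.00614648
V_srs = s²/n = 1.634/142 = 0.011507
deff = V_st / V_srs = 0.00614648/0.011507 = 0.5341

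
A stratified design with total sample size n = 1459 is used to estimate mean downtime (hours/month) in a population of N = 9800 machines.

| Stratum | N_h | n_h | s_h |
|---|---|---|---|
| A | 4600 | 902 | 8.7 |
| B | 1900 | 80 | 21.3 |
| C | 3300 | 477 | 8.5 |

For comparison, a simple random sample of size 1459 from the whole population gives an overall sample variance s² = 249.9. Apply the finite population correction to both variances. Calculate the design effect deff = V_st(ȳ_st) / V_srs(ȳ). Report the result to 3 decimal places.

V̂(ȳ_st) = Σ W_h² (1 − n_h/N_h) s_h²/n_h, with W_h = N_h/N and N = 9800:
  stratum A: (4600/9800)²·(1 − 902/4600)·8.7²/902 = 0.0148629
  stratum B: (1900/9800)²·(1 − 80/1900)·21.3²/80 = 0.204194
  stratum C: (3300/9800)²·(1 − 477/3300)·8.5²/477 = 0.0146924
V_st = 0.233749
V_srs = (1 − 1459/9800)·249.9/1459 = 0.145782
deff = V_st / V_srs = 0.233749/0.145782 = 1.6034

deff ≈ 1.603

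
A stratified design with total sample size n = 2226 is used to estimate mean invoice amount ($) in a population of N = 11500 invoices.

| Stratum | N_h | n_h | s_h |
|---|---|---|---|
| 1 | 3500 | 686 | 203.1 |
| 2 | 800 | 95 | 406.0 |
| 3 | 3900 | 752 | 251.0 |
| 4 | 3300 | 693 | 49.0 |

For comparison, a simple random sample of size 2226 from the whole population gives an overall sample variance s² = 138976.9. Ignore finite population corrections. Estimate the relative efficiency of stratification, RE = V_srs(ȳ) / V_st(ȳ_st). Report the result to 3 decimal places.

RE ≈ 2.614

V̂(ȳ_st) = Σ W_h² s_h²/n_h, with W_h = N_h/N and N = 11500:
  stratum 1: (3500/11500)²·203.1²/686 = 5.56976
  stratum 2: (800/11500)²·406.0²/95 = 8.39678
  stratum 3: (3900/11500)²·251.0²/752 = 9.63525
  stratum 4: (3300/11500)²·49.0²/693 = 0.285293
V_st = 23.8871
V_srs = s²/n = 138976.9/2226 = 62.4335
Relative efficiency = V_srs / V_st = 62.4335/23.8871 = 2.6137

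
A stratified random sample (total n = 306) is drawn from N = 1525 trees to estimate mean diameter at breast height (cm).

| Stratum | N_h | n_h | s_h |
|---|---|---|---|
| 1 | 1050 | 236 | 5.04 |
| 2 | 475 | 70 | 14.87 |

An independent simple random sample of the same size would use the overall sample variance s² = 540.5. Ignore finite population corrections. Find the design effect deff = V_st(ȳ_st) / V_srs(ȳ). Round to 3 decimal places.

deff ≈ 0.202

V̂(ȳ_st) = Σ W_h² s_h²/n_h, with W_h = N_h/N and N = 1525:
  stratum 1: (1050/1525)²·5.04²/236 = 0.0510256
  stratum 2: (475/1525)²·14.87²/70 = 0.306458
V_st = 0.357484
V_srs = s²/n = 540.5/306 = 1.76634
deff = V_st / V_srs = 0.357484/1.76634 = 0.2024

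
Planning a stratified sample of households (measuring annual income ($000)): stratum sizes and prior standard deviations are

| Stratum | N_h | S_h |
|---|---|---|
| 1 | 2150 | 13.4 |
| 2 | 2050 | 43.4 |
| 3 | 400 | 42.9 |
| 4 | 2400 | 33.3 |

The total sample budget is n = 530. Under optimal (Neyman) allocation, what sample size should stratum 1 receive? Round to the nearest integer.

71

Neyman allocation: n_h = n · N_h S_h / Σ N_i S_i, with n = 530.
  stratum 1: N_h·S_h = 2150·13.4 = 28810.00
  stratum 2: N_h·S_h = 2050·43.4 = 88970.00
  stratum 3: N_h·S_h = 400·42.9 = 17160.00
  stratum 4: N_h·S_h = 2400·33.3 = 79920.00
Σ N_h S_h = 214860.00
n for stratum 1 = 530·28810.00/214860.00 = 71.066 → 71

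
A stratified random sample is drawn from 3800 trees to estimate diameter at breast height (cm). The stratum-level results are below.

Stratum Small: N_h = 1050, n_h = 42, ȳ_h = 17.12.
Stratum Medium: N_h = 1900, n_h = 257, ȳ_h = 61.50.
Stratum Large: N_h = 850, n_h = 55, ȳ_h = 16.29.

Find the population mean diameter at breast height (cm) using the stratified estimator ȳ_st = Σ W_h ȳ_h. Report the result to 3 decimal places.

ȳ_st ≈ 39.124

N = Σ N_h = 3800. Stratum weights W_h = N_h/N.
ȳ_st = (1050·17.12 + 1900·61.50 + 850·16.29) / 3800 = 39.12434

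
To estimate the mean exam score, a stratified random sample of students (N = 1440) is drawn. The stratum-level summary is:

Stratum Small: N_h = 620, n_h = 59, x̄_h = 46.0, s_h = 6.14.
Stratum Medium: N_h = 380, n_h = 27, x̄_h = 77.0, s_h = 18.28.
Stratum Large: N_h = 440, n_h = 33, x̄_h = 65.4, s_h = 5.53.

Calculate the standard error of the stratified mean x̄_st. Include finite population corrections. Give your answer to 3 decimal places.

SE(x̄_st) ≈ 0.994

V̂(x̄_st) = Σ W_h² (1 − n_h/N_h) s_h²/n_h, with W_h = N_h/N and N = 1440:
  stratum Small: (620/1440)²·(1 − 59/620)·6.14²/59 = 0.10718
  stratum Medium: (380/1440)²·(1 − 27/380)·18.28²/27 = 0.800612
  stratum Large: (440/1440)²·(1 − 33/440)·5.53²/33 = 0.080031
V̂(x̄_st) = 0.987823
SE(x̄_st) = √0.987823 = 0.993893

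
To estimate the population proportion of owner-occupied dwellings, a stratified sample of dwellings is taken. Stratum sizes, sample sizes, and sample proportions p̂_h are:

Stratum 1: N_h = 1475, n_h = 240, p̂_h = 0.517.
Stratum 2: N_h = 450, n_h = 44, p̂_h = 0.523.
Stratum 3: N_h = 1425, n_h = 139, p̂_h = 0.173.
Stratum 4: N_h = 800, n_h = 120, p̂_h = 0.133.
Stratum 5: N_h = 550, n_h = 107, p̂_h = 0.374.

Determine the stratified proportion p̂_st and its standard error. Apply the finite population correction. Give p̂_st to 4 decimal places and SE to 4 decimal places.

p̂_st ≈ 0.3312, SE ≈ 0.0164

N = 4700; stratum weights W_h = N_h/N.
p̂_st = Σ W_h p̂_h = (1475·0.517 + 450·0.523 + 1425·0.173 + 800·0.133 + 550·0.374)/4700 = 0.33118
V̂(p̂_st) = Σ W_h² (1 − n_h/N_h) p̂_h(1−p̂_h)/(n_h−1):
  stratum 1: (1475/4700)²·(1 − 240/1475)·0.517·0.483/239 = 8.61595e-05
  stratum 2: (450/4700)²·(1 − 44/450)·0.523·0.477/43 = 4.79838e-05
  stratum 3: (1425/4700)²·(1 − 139/1425)·0.173·0.827/138 = 8.60068e-05
  stratum 4: (800/4700)²·(1 − 120/800)·0.133·0.867/119 = 2.38631e-05
  stratum 5: (550/4700)²·(1 − 107/550)·0.374·0.626/106 = 2.43619e-05
V̂(p̂_st) = 0.000268375; SE = √V̂ = 0.0163822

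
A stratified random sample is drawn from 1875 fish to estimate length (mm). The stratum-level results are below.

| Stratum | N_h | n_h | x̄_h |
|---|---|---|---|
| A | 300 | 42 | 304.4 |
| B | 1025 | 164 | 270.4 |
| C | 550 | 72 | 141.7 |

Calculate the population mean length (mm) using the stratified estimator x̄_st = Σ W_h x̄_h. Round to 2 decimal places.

x̄_st ≈ 238.09

N = Σ N_h = 1875. Stratum weights W_h = N_h/N.
x̄_st = (300·304.4 + 1025·270.4 + 550·141.7) / 1875 = 238.0880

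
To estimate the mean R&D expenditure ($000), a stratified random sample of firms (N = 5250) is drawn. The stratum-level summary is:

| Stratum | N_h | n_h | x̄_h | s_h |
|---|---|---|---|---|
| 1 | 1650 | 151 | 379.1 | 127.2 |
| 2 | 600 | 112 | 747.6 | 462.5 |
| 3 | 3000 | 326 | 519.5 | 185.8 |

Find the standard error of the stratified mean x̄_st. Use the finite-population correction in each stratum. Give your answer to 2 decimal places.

V̂(x̄_st) = Σ W_h² (1 − n_h/N_h) s_h²/n_h, with W_h = N_h/N and N = 5250:
  stratum 1: (1650/5250)²·(1 − 151/1650)·127.2²/151 = 9.61533
  stratum 2: (600/5250)²·(1 − 112/600)·462.5²/112 = 20.2889
  stratum 3: (3000/5250)²·(1 − 326/3000)·185.8²/326 = 30.8204
V̂(x̄_st) = 60.7246
SE(x̄_st) = √60.7246 = 7.7926

SE(x̄_st) ≈ 7.79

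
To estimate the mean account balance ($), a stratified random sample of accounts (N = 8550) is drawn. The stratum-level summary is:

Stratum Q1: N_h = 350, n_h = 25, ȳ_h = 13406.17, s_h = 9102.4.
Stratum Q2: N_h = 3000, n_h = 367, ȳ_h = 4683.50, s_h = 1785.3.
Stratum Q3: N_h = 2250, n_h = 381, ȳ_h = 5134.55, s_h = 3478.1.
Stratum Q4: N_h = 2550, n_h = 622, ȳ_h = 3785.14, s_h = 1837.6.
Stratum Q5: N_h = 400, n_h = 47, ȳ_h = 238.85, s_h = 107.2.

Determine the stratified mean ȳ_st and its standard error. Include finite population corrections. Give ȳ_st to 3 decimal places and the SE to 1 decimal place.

ȳ_st ≈ 4683.397, SE ≈ 91.0

ȳ_st = Σ W_h ȳ_h = (350·13406.17 + 3000·4683.50 + 2250·5134.55 + 2550·3785.14 + 400·238.85)/8550 = 4683.39696
V̂(ȳ_st) = Σ W_h² (1 − n_h/N_h) s_h²/n_h, with W_h = N_h/N and N = 8550:
  stratum Q1: (350/8550)²·(1 − 25/350)·9102.4²/25 = 5156.93
  stratum Q2: (3000/8550)²·(1 − 367/3000)·1785.3²/367 = 938.418
  stratum Q3: (2250/8550)²·(1 − 381/2250)·3478.1²/381 = 1826.5
  stratum Q4: (2550/8550)²·(1 − 622/2550)·1837.6²/622 = 365.112
  stratum Q5: (400/8550)²·(1 − 47/400)·107.2²/47 = 0.472274
V̂(ȳ_st) = 8287.43
SE(ȳ_st) = √8287.43 = 91.0353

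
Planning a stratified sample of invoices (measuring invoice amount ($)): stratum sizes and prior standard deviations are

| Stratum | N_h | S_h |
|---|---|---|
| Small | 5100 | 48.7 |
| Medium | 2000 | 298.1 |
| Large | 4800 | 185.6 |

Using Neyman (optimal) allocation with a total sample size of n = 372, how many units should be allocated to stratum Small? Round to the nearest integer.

Neyman allocation: n_h = n · N_h S_h / Σ N_i S_i, with n = 372.
  stratum Small: N_h·S_h = 5100·48.7 = 248370.00
  stratum Medium: N_h·S_h = 2000·298.1 = 596200.00
  stratum Large: N_h·S_h = 4800·185.6 = 890880.00
Σ N_h S_h = 1735450.00
n for stratum Small = 372·248370.00/1735450.00 = 53.239 → 53

53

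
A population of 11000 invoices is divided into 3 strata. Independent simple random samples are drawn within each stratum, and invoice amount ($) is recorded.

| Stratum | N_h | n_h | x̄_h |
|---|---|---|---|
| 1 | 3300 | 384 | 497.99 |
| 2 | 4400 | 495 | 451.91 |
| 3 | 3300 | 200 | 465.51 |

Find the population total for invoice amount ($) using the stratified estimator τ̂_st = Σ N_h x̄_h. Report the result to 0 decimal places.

τ̂_st = Σ N_h x̄_h = 3300·497.99 + 4400·451.91 + 3300·465.51 = 5167954

τ̂_st ≈ 5167954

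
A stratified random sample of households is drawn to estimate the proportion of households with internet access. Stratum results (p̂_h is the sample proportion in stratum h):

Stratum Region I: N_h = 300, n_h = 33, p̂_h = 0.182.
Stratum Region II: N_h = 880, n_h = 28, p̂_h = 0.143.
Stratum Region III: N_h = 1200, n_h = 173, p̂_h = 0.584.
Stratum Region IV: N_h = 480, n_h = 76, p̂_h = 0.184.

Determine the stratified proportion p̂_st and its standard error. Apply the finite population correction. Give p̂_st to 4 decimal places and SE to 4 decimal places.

p̂_st ≈ 0.3390, SE ≈ 0.0269

N = 2860; stratum weights W_h = N_h/N.
p̂_st = Σ W_h p̂_h = (300·0.182 + 880·0.143 + 1200·0.584 + 480·0.184)/2860 = 0.33901
V̂(p̂_st) = Σ W_h² (1 − n_h/N_h) p̂_h(1−p̂_h)/(n_h−1):
  stratum Region I: (300/2860)²·(1 − 33/300)·0.182·0.818/32 = 4.55591e-05
  stratum Region II: (880/2860)²·(1 − 28/880)·0.143·0.857/27 = 0.000416048
  stratum Region III: (1200/2860)²·(1 − 173/1200)·0.584·0.416/172 = 0.000212813
  stratum Region IV: (480/2860)²·(1 − 76/480)·0.184·0.816/75 = 4.7461e-05
V̂(p̂_st) = 0.000721881; SE = √V̂ = 0.0268678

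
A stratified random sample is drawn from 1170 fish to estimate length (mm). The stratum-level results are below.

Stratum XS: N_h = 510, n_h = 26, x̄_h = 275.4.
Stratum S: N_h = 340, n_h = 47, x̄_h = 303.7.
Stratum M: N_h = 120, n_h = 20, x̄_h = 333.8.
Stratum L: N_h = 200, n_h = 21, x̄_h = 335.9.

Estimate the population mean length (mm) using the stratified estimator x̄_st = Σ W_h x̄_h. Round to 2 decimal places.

x̄_st ≈ 299.96

N = Σ N_h = 1170. Stratum weights W_h = N_h/N.
x̄_st = (510·275.4 + 340·303.7 + 120·333.8 + 200·335.9) / 1170 = 299.9556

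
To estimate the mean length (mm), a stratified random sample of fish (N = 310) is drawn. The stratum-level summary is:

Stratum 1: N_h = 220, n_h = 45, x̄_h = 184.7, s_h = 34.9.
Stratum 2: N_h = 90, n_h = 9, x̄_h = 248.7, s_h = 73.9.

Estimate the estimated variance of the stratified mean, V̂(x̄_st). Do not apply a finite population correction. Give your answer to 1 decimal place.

V̂(x̄_st) = Σ W_h² s_h²/n_h, with W_h = N_h/N and N = 310:
  stratum 1: (220/310)²·34.9²/45 = 13.632
  stratum 2: (90/310)²·73.9²/9 = 51.1456
V̂(x̄_st) = 64.7776

V̂(x̄_st) ≈ 64.8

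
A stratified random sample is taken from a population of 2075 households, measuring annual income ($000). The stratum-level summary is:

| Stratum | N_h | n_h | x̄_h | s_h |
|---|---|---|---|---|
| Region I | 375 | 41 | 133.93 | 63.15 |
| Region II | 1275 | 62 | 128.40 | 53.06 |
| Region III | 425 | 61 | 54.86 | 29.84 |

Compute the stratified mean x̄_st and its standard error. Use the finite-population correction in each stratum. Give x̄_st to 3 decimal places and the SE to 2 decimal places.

x̄_st ≈ 114.337, SE ≈ 4.43

x̄_st = Σ W_h x̄_h = (375·133.93 + 1275·128.40 + 425·54.86)/2075 = 114.33699
V̂(x̄_st) = Σ W_h² (1 − n_h/N_h) s_h²/n_h, with W_h = N_h/N and N = 2075:
  stratum Region I: (375/2075)²·(1 − 41/375)·63.15²/41 = 2.82947
  stratum Region II: (1275/2075)²·(1 − 62/1275)·53.06²/62 = 16.3109
  stratum Region III: (425/2075)²·(1 − 61/425)·29.84²/61 = 0.524472
V̂(x̄_st) = 19.6648
SE(x̄_st) = √19.6648 = 4.4345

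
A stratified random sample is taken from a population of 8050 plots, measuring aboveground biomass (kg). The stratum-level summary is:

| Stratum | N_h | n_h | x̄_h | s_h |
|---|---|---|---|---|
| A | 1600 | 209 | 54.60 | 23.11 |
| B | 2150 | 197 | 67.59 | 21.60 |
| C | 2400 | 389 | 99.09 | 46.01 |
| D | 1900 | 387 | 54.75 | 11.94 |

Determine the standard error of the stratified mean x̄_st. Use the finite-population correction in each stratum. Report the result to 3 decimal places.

V̂(x̄_st) = Σ W_h² (1 − n_h/N_h) s_h²/n_h, with W_h = N_h/N and N = 8050:
  stratum A: (1600/8050)²·(1 − 209/1600)·23.11²/209 = 0.0877625
  stratum B: (2150/8050)²·(1 − 197/2150)·21.60²/197 = 0.153458
  stratum C: (2400/8050)²·(1 − 389/2400)·46.01²/389 = 0.405309
  stratum D: (1900/8050)²·(1 − 387/1900)·11.94²/387 = 0.0163417
V̂(x̄_st) = 0.662872
SE(x̄_st) = √0.662872 = 0.814169

SE(x̄_st) ≈ 0.814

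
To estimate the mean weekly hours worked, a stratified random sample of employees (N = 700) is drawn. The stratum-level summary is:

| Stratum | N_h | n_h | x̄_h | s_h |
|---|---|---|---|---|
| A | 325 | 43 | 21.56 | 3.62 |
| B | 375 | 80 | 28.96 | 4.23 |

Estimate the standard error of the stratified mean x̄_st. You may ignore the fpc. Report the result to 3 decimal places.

SE(x̄_st) ≈ 0.360

V̂(x̄_st) = Σ W_h² s_h²/n_h, with W_h = N_h/N and N = 700:
  stratum A: (325/700)²·3.62²/43 = 0.065693
  stratum B: (375/700)²·4.23²/80 = 0.0641885
V̂(x̄_st) = 0.129882
SE(x̄_st) = √0.129882 = 0.360391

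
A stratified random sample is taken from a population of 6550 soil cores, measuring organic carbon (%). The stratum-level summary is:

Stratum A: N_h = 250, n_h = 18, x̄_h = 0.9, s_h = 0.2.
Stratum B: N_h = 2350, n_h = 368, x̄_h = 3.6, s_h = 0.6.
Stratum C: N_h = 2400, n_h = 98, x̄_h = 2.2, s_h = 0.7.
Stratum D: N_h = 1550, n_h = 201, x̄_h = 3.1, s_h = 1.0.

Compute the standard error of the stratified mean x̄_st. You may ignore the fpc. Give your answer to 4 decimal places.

V̂(x̄_st) = Σ W_h² s_h²/n_h, with W_h = N_h/N and N = 6550:
  stratum A: (250/6550)²·0.2²/18 = 3.23731e-06
  stratum B: (2350/6550)²·0.6²/368 = 0.000125924
  stratum C: (2400/6550)²·0.7²/98 = 0.00067129
  stratum D: (1550/6550)²·1.0²/201 = 0.000278602
V̂(x̄_st) = 0.00107905
SE(x̄_st) = √0.00107905 = 0.0328489

SE(x̄_st) ≈ 0.0328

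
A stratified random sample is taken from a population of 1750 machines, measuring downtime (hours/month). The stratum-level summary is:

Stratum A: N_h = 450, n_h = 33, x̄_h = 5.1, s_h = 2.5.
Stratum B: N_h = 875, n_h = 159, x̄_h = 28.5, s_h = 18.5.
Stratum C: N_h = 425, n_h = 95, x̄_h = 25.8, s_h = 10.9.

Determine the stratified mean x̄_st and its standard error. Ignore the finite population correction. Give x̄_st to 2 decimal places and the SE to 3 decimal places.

x̄_st = Σ W_h x̄_h = (450·5.1 + 875·28.5 + 425·25.8)/1750 = 21.82714
V̂(x̄_st) = Σ W_h² s_h²/n_h, with W_h = N_h/N and N = 1750:
  stratum A: (450/1750)²·2.5²/33 = 0.0125232
  stratum B: (875/1750)²·18.5²/159 = 0.538129
  stratum C: (425/1750)²·10.9²/95 = 0.0737617
V̂(x̄_st) = 0.624414
SE(x̄_st) = √0.624414 = 0.790199

x̄_st ≈ 21.83, SE ≈ 0.790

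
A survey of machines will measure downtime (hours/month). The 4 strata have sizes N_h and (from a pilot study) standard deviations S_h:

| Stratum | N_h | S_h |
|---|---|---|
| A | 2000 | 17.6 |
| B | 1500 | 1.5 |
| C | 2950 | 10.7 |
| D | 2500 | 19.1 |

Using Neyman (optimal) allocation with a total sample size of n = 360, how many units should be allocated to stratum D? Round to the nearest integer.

147

Neyman allocation: n_h = n · N_h S_h / Σ N_i S_i, with n = 360.
  stratum A: N_h·S_h = 2000·17.6 = 35200.00
  stratum B: N_h·S_h = 1500·1.5 = 2250.00
  stratum C: N_h·S_h = 2950·10.7 = 31565.00
  stratum D: N_h·S_h = 2500·19.1 = 47750.00
Σ N_h S_h = 116765.00
n for stratum D = 360·47750.00/116765.00 = 147.219 → 147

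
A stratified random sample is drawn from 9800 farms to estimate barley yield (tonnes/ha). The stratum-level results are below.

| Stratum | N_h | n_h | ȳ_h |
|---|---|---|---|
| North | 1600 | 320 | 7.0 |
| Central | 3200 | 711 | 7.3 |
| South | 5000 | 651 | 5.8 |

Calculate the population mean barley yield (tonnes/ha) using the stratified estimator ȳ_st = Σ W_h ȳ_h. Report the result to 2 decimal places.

ȳ_st ≈ 6.49

N = Σ N_h = 9800. Stratum weights W_h = N_h/N.
ȳ_st = (1600·7.0 + 3200·7.3 + 5000·5.8) / 9800 = 6.4857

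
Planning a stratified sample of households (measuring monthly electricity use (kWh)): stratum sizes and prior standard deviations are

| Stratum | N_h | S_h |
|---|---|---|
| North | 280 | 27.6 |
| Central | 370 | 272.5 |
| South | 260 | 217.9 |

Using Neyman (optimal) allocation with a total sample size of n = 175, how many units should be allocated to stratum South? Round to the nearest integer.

60

Neyman allocation: n_h = n · N_h S_h / Σ N_i S_i, with n = 175.
  stratum North: N_h·S_h = 280·27.6 = 7728.00
  stratum Central: N_h·S_h = 370·272.5 = 100825.00
  stratum South: N_h·S_h = 260·217.9 = 56654.00
Σ N_h S_h = 165207.00
n for stratum South = 175·56654.00/165207.00 = 60.012 → 60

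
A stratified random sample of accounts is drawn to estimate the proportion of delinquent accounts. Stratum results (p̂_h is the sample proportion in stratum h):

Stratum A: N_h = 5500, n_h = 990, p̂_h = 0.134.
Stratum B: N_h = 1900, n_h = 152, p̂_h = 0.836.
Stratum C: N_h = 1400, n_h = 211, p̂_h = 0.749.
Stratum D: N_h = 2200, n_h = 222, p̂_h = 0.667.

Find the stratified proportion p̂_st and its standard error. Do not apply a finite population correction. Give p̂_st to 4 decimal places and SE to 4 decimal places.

p̂_st ≈ 0.4401, SE ≈ 0.0105

N = 11000; stratum weights W_h = N_h/N.
p̂_st = Σ W_h p̂_h = (5500·0.134 + 1900·0.836 + 1400·0.749 + 2200·0.667)/11000 = 0.44013
V̂(p̂_st) = Σ W_h² p̂_h(1−p̂_h)/(n_h−1):
  stratum A: (5500/11000)²·0.134·0.866/989 = 2.93337e-05
  stratum B: (1900/11000)²·0.836·0.164/151 = 2.70891e-05
  stratum C: (1400/11000)²·0.749·0.251/210 = 1.45013e-05
  stratum D: (2200/11000)²·0.667·0.333/221 = 4.02011e-05
V̂(p̂_st) = 0.000111125; SE = √V̂ = 0.0105416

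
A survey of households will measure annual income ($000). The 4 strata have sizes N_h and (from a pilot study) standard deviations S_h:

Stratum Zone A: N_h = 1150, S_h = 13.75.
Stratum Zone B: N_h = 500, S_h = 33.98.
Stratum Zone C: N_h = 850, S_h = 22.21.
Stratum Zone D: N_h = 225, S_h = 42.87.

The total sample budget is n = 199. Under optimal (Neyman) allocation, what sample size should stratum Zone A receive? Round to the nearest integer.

Neyman allocation: n_h = n · N_h S_h / Σ N_i S_i, with n = 199.
  stratum Zone A: N_h·S_h = 1150·13.75 = 15812.50
  stratum Zone B: N_h·S_h = 500·33.98 = 16990.00
  stratum Zone C: N_h·S_h = 850·22.21 = 18878.50
  stratum Zone D: N_h·S_h = 225·42.87 = 9645.75
Σ N_h S_h = 61326.75
n for stratum Zone A = 199·15812.50/61326.75 = 51.310 → 51

51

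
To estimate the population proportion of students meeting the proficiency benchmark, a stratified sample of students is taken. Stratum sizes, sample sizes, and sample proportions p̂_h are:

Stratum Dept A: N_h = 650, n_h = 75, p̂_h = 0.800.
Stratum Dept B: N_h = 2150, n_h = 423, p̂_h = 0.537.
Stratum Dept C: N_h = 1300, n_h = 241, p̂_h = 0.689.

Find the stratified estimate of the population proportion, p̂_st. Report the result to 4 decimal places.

p̂_st ≈ 0.6269

N = 4100; stratum weights W_h = N_h/N.
p̂_st = Σ W_h p̂_h = (650·0.800 + 2150·0.537 + 1300·0.689)/4100 = 0.62689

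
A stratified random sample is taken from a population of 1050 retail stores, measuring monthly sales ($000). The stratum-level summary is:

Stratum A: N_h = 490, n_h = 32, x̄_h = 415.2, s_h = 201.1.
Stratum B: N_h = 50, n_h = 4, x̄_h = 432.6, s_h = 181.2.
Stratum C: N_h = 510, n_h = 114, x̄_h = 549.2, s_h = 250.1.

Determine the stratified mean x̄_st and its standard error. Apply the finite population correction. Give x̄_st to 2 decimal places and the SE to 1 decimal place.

x̄_st ≈ 481.11, SE ≈ 19.4

x̄_st = Σ W_h x̄_h = (490·415.2 + 50·432.6 + 510·549.2)/1050 = 481.11429
V̂(x̄_st) = Σ W_h² (1 − n_h/N_h) s_h²/n_h, with W_h = N_h/N and N = 1050:
  stratum A: (490/1050)²·(1 − 32/490)·201.1²/32 = 257.251
  stratum B: (50/1050)²·(1 − 4/50)·181.2²/4 = 17.124
  stratum C: (510/1050)²·(1 − 114/510)·250.1²/114 = 100.51
V̂(x̄_st) = 374.885
SE(x̄_st) = √374.885 = 19.3619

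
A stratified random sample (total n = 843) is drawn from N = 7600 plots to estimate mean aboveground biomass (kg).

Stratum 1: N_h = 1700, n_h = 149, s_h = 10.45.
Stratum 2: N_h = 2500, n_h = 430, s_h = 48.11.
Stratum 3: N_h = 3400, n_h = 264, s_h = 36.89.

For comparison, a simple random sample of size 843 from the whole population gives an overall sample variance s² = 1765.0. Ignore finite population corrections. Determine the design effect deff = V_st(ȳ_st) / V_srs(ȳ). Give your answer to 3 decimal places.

deff ≈ 0.788

V̂(ȳ_st) = Σ W_h² s_h²/n_h, with W_h = N_h/N and N = 7600:
  stratum 1: (1700/7600)²·10.45²/149 = 0.0366705
  stratum 2: (2500/7600)²·48.11²/430 = 0.582445
  stratum 3: (3400/7600)²·36.89²/264 = 1.03168
V_st = 1.65079
V_srs = s²/n = 1765.0/843 = 2.09371
deff = V_st / V_srs = 1.65079/2.09371 = 0.7885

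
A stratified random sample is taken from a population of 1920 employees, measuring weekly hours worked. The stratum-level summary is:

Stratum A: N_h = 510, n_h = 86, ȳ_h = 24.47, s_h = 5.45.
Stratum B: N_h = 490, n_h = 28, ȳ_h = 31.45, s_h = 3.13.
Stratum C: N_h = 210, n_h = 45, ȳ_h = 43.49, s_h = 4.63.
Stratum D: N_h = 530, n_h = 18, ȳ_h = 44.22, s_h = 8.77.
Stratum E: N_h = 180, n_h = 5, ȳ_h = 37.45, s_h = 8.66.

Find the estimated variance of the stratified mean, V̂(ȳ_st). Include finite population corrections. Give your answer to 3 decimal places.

V̂(ȳ_st) = Σ W_h² (1 − n_h/N_h) s_h²/n_h, with W_h = N_h/N and N = 1920:
  stratum A: (510/1920)²·(1 − 86/510)·5.45²/86 = 0.0202595
  stratum B: (490/1920)²·(1 − 28/490)·3.13²/28 = 0.0214865
  stratum C: (210/1920)²·(1 − 45/210)·4.63²/45 = 0.00447765
  stratum D: (530/1920)²·(1 − 18/530)·8.77²/18 = 0.314536
  stratum E: (180/1920)²·(1 − 5/180)·8.66²/5 = 0.128166
V̂(ȳ_st) = 0.488926

V̂(ȳ_st) ≈ 0.489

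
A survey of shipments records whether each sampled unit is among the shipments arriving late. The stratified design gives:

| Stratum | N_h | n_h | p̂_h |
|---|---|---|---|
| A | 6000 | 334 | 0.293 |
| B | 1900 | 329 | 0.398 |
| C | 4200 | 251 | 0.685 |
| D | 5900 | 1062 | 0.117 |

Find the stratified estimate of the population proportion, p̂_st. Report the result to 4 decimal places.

N = 18000; stratum weights W_h = N_h/N.
p̂_st = Σ W_h p̂_h = (6000·0.293 + 1900·0.398 + 4200·0.685 + 5900·0.117)/18000 = 0.33786

p̂_st ≈ 0.3379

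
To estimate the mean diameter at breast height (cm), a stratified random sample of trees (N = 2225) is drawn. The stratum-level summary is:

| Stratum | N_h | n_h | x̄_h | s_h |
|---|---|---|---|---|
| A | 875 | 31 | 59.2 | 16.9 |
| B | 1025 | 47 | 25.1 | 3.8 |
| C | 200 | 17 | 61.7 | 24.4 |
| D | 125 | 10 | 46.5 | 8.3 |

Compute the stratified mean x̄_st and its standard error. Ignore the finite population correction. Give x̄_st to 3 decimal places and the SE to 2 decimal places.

x̄_st ≈ 43.002, SE ≈ 1.34

x̄_st = Σ W_h x̄_h = (875·59.2 + 1025·25.1 + 200·61.7 + 125·46.5)/2225 = 43.00225
V̂(x̄_st) = Σ W_h² s_h²/n_h, with W_h = N_h/N and N = 2225:
  stratum A: (875/2225)²·16.9²/31 = 1.42485
  stratum B: (1025/2225)²·3.8²/47 = 0.0652014
  stratum C: (200/2225)²·24.4²/17 = 0.282964
  stratum D: (125/2225)²·8.3²/10 = 0.0217428
V̂(x̄_st) = 1.79475
SE(x̄_st) = √1.79475 = 1.33968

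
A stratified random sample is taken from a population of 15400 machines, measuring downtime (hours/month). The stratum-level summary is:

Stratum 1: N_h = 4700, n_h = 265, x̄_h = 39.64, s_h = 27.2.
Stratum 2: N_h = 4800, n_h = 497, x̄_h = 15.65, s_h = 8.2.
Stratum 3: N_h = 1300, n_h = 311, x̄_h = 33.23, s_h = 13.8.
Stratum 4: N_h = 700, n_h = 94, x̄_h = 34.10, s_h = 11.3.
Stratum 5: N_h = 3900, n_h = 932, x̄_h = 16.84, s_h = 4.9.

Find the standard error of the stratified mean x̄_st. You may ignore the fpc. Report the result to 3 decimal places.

V̂(x̄_st) = Σ W_h² s_h²/n_h, with W_h = N_h/N and N = 15400:
  stratum 1: (4700/15400)²·27.2²/265 = 0.260044
  stratum 2: (4800/15400)²·8.2²/497 = 0.0131435
  stratum 3: (1300/15400)²·13.8²/311 = 0.00436358
  stratum 4: (700/15400)²·11.3²/94 = 0.00280662
  stratum 5: (3900/15400)²·4.9²/932 = 0.00165221
V̂(x̄_st) = 0.28201
SE(x̄_st) = √0.28201 = 0.531046

SE(x̄_st) ≈ 0.531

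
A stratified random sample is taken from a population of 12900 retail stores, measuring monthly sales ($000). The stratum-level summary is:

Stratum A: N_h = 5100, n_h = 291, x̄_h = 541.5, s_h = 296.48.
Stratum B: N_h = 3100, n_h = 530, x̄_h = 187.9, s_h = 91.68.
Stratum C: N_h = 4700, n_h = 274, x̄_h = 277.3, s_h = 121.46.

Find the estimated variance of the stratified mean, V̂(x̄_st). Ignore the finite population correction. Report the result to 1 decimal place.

V̂(x̄_st) ≈ 55.3

V̂(x̄_st) = Σ W_h² s_h²/n_h, with W_h = N_h/N and N = 12900:
  stratum A: (5100/12900)²·296.48²/291 = 47.2127
  stratum B: (3100/12900)²·91.68²/530 = 0.915835
  stratum C: (4700/12900)²·121.46²/274 = 7.14714
V̂(x̄_st) = 55.2757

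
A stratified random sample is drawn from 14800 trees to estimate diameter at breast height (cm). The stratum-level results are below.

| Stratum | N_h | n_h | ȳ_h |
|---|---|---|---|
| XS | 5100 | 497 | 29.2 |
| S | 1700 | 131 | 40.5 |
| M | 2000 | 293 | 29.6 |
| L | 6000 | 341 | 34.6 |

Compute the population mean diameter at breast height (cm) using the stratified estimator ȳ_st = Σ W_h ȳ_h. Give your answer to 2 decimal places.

N = Σ N_h = 14800. Stratum weights W_h = N_h/N.
ȳ_st = (5100·29.2 + 1700·40.5 + 2000·29.6 + 6000·34.6) / 14800 = 32.7412

ȳ_st ≈ 32.74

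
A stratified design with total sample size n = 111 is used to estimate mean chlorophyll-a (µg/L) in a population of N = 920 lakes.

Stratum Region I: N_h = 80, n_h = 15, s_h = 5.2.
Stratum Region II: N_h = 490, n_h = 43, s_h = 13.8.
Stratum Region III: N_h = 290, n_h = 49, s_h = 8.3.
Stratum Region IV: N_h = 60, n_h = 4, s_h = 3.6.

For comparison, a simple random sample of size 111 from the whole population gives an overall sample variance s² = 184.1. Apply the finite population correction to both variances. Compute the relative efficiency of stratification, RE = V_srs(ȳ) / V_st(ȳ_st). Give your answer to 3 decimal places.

V̂(ȳ_st) = Σ W_h² (1 − n_h/N_h) s_h²/n_h, with W_h = N_h/N and N = 920:
  stratum Region I: (80/920)²·(1 − 15/80)·5.2²/15 = 0.011075
  stratum Region II: (490/920)²·(1 − 43/490)·13.8²/43 = 1.14609
  stratum Region III: (290/920)²·(1 − 49/290)·8.3²/49 = 0.116091
  stratum Region IV: (60/920)²·(1 − 4/60)·3.6²/4 = 0.012862
V_st = 1.28612
V_srs = (1 − 111/920)·184.1/111 = 1.45845
Relative efficiency = V_srs / V_st = 1.45845/1.28612 = 1.1340

RE ≈ 1.134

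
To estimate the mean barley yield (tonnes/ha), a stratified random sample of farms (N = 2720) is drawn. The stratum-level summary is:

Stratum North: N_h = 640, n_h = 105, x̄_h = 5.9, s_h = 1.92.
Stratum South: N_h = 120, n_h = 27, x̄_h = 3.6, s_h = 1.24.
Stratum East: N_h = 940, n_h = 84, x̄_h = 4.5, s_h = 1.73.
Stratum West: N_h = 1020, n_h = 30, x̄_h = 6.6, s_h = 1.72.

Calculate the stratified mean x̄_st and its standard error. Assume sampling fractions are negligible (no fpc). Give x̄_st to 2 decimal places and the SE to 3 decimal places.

x̄_st = Σ W_h x̄_h = (640·5.9 + 120·3.6 + 940·4.5 + 1020·6.6)/2720 = 5.57721
V̂(x̄_st) = Σ W_h² s_h²/n_h, with W_h = N_h/N and N = 2720:
  stratum North: (640/2720)²·1.92²/105 = 0.00194373
  stratum South: (120/2720)²·1.24²/27 = 0.000110842
  stratum East: (940/2720)²·1.73²/84 = 0.00425531
  stratum West: (1020/2720)²·1.72²/30 = 0.0138675
V̂(x̄_st) = 0.0201774
SE(x̄_st) = √0.0201774 = 0.142047

x̄_st ≈ 5.58, SE ≈ 0.142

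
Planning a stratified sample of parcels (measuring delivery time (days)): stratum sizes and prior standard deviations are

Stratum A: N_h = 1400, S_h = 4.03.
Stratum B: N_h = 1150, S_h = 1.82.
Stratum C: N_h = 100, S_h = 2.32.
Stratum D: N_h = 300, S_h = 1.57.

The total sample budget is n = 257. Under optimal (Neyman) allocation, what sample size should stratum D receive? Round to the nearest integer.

14

Neyman allocation: n_h = n · N_h S_h / Σ N_i S_i, with n = 257.
  stratum A: N_h·S_h = 1400·4.03 = 5642.00
  stratum B: N_h·S_h = 1150·1.82 = 2093.00
  stratum C: N_h·S_h = 100·2.32 = 232.00
  stratum D: N_h·S_h = 300·1.57 = 471.00
Σ N_h S_h = 8438.00
n for stratum D = 257·471.00/8438.00 = 14.345 → 14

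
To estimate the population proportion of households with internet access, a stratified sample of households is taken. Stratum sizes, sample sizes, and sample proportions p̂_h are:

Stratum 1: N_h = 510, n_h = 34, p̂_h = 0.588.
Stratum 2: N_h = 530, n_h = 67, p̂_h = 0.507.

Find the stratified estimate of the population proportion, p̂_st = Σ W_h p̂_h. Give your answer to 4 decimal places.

p̂_st ≈ 0.5467

N = 1040; stratum weights W_h = N_h/N.
p̂_st = Σ W_h p̂_h = (510·0.588 + 530·0.507)/1040 = 0.54672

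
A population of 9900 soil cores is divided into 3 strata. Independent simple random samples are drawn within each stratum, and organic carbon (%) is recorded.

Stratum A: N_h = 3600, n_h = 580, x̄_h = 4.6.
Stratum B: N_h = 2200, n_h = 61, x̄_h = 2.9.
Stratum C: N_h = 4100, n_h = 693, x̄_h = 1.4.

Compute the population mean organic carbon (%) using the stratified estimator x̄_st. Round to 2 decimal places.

N = Σ N_h = 9900. Stratum weights W_h = N_h/N.
x̄_st = (3600·4.6 + 2200·2.9 + 4100·1.4) / 9900 = 2.8970

x̄_st ≈ 2.90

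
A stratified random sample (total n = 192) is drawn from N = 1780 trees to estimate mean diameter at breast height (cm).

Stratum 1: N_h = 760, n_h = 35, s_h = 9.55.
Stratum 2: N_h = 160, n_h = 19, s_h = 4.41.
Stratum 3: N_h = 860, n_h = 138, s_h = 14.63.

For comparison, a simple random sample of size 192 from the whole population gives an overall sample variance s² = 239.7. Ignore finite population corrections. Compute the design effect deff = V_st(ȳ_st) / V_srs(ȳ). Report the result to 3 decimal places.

deff ≈ 0.677

V̂(ȳ_st) = Σ W_h² s_h²/n_h, with W_h = N_h/N and N = 1780:
  stratum 1: (760/1780)²·9.55²/35 = 0.475035
  stratum 2: (160/1780)²·4.41²/19 = 0.00827034
  stratum 3: (860/1780)²·14.63²/138 = 0.362048
V_st = 0.845354
V_srs = s²/n = 239.7/192 = 1.24844
deff = V_st / V_srs = 0.845354/1.24844 = 0.6771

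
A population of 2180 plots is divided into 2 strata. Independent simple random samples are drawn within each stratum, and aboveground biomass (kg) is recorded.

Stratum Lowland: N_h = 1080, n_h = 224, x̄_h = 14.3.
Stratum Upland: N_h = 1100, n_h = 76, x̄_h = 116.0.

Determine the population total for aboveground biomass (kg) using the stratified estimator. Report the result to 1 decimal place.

τ̂_st = Σ N_h x̄_h = 1080·14.3 + 1100·116.0 = 143044.0

τ̂_st ≈ 143044.0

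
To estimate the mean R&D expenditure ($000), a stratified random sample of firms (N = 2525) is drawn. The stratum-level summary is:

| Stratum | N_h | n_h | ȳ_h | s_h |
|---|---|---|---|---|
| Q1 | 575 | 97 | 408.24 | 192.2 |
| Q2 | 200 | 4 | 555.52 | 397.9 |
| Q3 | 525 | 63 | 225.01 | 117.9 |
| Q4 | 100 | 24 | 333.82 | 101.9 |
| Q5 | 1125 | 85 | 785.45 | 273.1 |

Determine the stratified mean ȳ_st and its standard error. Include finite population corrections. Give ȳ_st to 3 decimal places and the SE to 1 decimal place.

ȳ_st ≈ 546.925, SE ≈ 20.7

ȳ_st = Σ W_h ȳ_h = (575·408.24 + 200·555.52 + 525·225.01 + 100·333.82 + 1125·785.45)/2525 = 546.92495
V̂(ȳ_st) = Σ W_h² (1 − n_h/N_h) s_h²/n_h, with W_h = N_h/N and N = 2525:
  stratum Q1: (575/2525)²·(1 − 97/575)·192.2²/97 = 16.4175
  stratum Q2: (200/2525)²·(1 − 4/200)·397.9²/4 = 243.361
  stratum Q3: (525/2525)²·(1 − 63/525)·117.9²/63 = 8.39393
  stratum Q4: (100/2525)²·(1 − 24/100)·101.9²/24 = 0.515737
  stratum Q5: (1125/2525)²·(1 − 85/1125)·273.1²/85 = 161.023
V̂(ȳ_st) = 429.711
SE(ȳ_st) = √429.711 = 20.7295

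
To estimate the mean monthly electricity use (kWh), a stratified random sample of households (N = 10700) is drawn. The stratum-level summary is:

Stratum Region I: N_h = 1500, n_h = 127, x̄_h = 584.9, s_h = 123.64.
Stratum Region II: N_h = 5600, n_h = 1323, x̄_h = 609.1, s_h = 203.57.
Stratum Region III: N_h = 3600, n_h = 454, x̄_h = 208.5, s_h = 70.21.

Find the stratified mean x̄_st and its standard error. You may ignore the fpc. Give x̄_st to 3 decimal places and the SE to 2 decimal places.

x̄_st ≈ 470.926, SE ≈ 3.49

x̄_st = Σ W_h x̄_h = (1500·584.9 + 5600·609.1 + 3600·208.5)/10700 = 470.92617
V̂(x̄_st) = Σ W_h² s_h²/n_h, with W_h = N_h/N and N = 10700:
  stratum Region I: (1500/10700)²·123.64²/127 = 2.36553
  stratum Region II: (5600/10700)²·203.57²/1323 = 8.57978
  stratum Region III: (3600/10700)²·70.21²/454 = 1.22908
V̂(x̄_st) = 12.1744
SE(x̄_st) = √12.1744 = 3.48918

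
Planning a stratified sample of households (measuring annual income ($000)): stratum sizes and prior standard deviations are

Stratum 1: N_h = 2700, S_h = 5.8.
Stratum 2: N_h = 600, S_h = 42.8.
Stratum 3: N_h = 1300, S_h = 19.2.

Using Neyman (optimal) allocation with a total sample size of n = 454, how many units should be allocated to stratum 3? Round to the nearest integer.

171

Neyman allocation: n_h = n · N_h S_h / Σ N_i S_i, with n = 454.
  stratum 1: N_h·S_h = 2700·5.8 = 15660.00
  stratum 2: N_h·S_h = 600·42.8 = 25680.00
  stratum 3: N_h·S_h = 1300·19.2 = 24960.00
Σ N_h S_h = 66300.00
n for stratum 3 = 454·24960.00/66300.00 = 170.918 → 171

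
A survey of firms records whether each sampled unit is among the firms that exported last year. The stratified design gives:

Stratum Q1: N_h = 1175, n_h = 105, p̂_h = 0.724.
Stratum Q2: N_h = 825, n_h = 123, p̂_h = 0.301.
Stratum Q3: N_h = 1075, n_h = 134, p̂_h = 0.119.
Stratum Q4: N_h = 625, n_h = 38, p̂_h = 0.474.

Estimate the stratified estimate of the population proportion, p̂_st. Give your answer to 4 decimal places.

p̂_st ≈ 0.4117

N = 3700; stratum weights W_h = N_h/N.
p̂_st = Σ W_h p̂_h = (1175·0.724 + 825·0.301 + 1075·0.119 + 625·0.474)/3700 = 0.41168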